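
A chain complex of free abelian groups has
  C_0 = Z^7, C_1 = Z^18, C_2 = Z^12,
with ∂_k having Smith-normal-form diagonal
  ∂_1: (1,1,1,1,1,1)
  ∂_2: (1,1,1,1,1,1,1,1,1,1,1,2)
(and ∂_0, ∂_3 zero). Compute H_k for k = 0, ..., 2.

H_0 = Z,  H_1 = Z/2,  H_2 = 0.

H_0: b_0 = 7 − 0 − 6 = 1; torsion from ∂_1 factors > 1: none. So H_0 = Z.
H_1: b_1 = 18 − 6 − 12 = 0; torsion from ∂_2 factors > 1: [2]. So H_1 = Z/2.
H_2: b_2 = 12 − 12 − 0 = 0; torsion from ∂_3 factors > 1: none. So H_2 = 0.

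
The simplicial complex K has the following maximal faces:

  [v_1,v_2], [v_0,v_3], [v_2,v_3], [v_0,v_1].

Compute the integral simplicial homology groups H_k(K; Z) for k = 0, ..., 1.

H_0 = Z,  H_1 = Z.

Order the vertices as v_0 < v_1 < v_2 < v_3. Listing each simplex with vertices in this order, K has dimension 1 with simplices:

  0-simplices (4): [v_0], [v_1], [v_2], [v_3]
  1-simplices (4): [v_0,v_1], [v_0,v_3], [v_1,v_2], [v_2,v_3]

so the chain groups are C_0 ≅ Z^4, C_1 ≅ Z^4.

The boundary map ∂_1: C_1 → C_0 maps an edge to its endpoints' difference, ∂[p,q] = q − p. For instance
  ∂[v_0,v_3] = [v_3] − [v_0].
The 4×4 boundary matrix has rank 3 and Smith normal form diag(1,1,1).

Computing H_k = (kernel of ∂_k) / (image of ∂_{k+1}):

  H_0: rank C_0 − rank ∂_1 = 4 − 3 = 1, and the invariant factors of ∂_1 are all 1, so H_0 ≅ Z.
  H_1: rank ker ∂_1 − rank ∂_2 = (4 − 3) − 0 = 1, and there is no ∂_2, so H_1 ≅ Z.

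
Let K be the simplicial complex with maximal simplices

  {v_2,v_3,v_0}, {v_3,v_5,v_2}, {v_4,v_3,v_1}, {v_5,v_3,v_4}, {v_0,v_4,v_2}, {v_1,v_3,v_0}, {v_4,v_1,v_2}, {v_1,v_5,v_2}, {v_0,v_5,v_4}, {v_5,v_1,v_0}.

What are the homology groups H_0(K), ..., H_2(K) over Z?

H_0 = Z,  H_1 = Z/2,  H_2 = 0.

Take the total order v_0 < v_1 < v_2 < v_3 < v_4 < v_5 on the vertex set. Then K (dimension 2) consists of the simplices:

  0-simplices (6): [v_0], [v_1], [v_2], [v_3], [v_4], [v_5]
  1-simplices (15): (15 of them)
  2-simplices (10): [v_0,v_1,v_3], [v_0,v_1,v_5], [v_0,v_2,v_3], [v_0,v_2,v_4], [v_0,v_4,v_5], [v_1,v_2,v_4], [v_1,v_2,v_5], [v_1,v_3,v_4], [v_2,v_3,v_5], [v_3,v_4,v_5]

Hence C_0 ≅ Z^6, C_1 ≅ Z^15, C_2 ≅ Z^10.

Boundary ∂_1: C_1 → C_0 sends each edge [p,q] (with p < q) to q − p. For instance
  ∂[v_3,v_4] = [v_4] − [v_3].
The 6×15 boundary matrix has rank 5 and Smith normal form diag(1,1,1,1,1).

∂_2: C_2 → C_1 sends each 2-simplex [p,q,r] to [q,r] − [p,r] + [p,q]. For instance
  ∂[v_0,v_2,v_4] = [v_2,v_4] − [v_0,v_4] + [v_0,v_2],
  ∂[v_3,v_4,v_5] = [v_4,v_5] − [v_3,v_5] + [v_3,v_4].
The resulting 15×10 matrix has rank 10, and its Smith normal form has invariant factors (1,1,1,1,1,1,1,1,1,2).

Now H_k = ker ∂_k / im ∂_{k+1}, so:

  H_0: rank C_0 − rank ∂_1 = 6 − 5 = 1, and the invariant factors of ∂_1 are all 1, so H_0 = Z.
  H_1: rank ker ∂_1 − rank ∂_2 = (15 − 5) − 10 = 0, and ∂_2 has invariant factor 2 > 1, so H_1 = Z/2.
  H_2: rank ker ∂_2 − rank ∂_3 = (10 − 10) − 0 = 0, and there is no ∂_3, so H_2 = 0.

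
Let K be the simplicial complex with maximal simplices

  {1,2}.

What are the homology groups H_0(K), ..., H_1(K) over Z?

H_0 = Z,  H_1 = 0.

Order the vertices as 1 < 2. Listing each simplex with vertices in this order, K has dimension 1 with simplices:

  0-simplices (2): [1], [2]
  1-simplices (1): [1,2]

giving chain groups C_0 ≅ Z^2, C_1 ≅ Z^1.

∂_1: C_1 → C_0 sends each edge [p,q] (with p < q) to q − p.
As a 2×1 matrix over Z this has rank 1, with invariant factors (1).

Computing H_k = (kernel of ∂_k) / (image of ∂_{k+1}):

  H_0: rank C_0 − rank ∂_1 = 2 − 1 = 1, and the invariant factors of ∂_1 are all 1, so H_0 = Z.
  H_1: rank ker ∂_1 − rank ∂_2 = (1 − 1) − 0 = 0, and there is no ∂_2, so H_1 = 0.

As a check, the Euler characteristic is 2 − 1 = 1, which agrees with 1 − 0 = 1.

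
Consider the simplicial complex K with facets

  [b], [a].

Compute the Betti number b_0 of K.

K has 2 vertices.
rank ∂_0 = 0, rank ∂_1 = 0 ⇒ b_0 = 2 − 0 − 0 = 2. So H_0 ≅ Z^2.

b_0 = 2.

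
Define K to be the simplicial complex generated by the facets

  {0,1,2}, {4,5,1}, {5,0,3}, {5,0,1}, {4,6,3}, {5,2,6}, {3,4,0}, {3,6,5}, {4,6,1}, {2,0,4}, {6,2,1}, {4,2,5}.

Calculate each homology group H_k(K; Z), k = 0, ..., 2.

H_0 ≅ Z,  H_1 ≅ Z/2Z,  H_2 = 0.

Fix the vertex order 0 < 1 < 2 < 3 < 4 < 5 < 6 and write every simplex with vertices in increasing order. Then dim K = 2 and the simplices of K are:

  0-simplices (7): [0], [1], [2], [3], [4], [5], [6]
  1-simplices (18): [0,1], [0,2], [0,3], [0,4], [0,5], [1,2], [1,4], [1,5], [1,6], [2,4], [2,5], [2,6], [3,4], [3,5], [3,6], [4,5], [4,6], [5,6]
  2-simplices (12): [0,1,2], [0,1,5], [0,2,4], [0,3,4], [0,3,5], [1,2,6], [1,4,5], [1,4,6], [2,4,5], [2,5,6], [3,4,6], [3,5,6]

Hence C_0 ≅ Z^7, C_1 ≅ Z^18, C_2 ≅ Z^12.

∂_1: C_1 → C_0 is given by ∂[p,q] = [q] − [p]. For instance
  ∂[1,5] = [5] − [1].
The resulting 7×18 matrix has rank 6, and its Smith normal form has invariant factors (1,1,1,1,1,1).

∂_2: C_2 → C_1 maps a triangle to the signed sum of its edges. For instance
  ∂[0,2,4] = [2,4] − [0,4] + [0,2],
  ∂[1,4,5] = [4,5] − [1,5] + [1,4].
The 18×12 boundary matrix has rank 12 and Smith normal form diag(1,1,1,1,1,1,1,1,1,1,1,2).

Reading off H_k = ker ∂_k / im ∂_{k+1}:

  H_0: rank C_0 − rank ∂_1 = 7 − 6 = 1, and the invariant factors of ∂_1 are all 1, so H_0 ≅ Z.
  H_1: rank ker ∂_1 − rank ∂_2 = (18 − 6) − 12 = 0, and ∂_2 has invariant factor 2 > 1, so H_1 ≅ Z/2Z.
  H_2: rank ker ∂_2 − rank ∂_3 = (12 − 12) − 0 = 0, and there is no ∂_3, so H_2 ≅ 0.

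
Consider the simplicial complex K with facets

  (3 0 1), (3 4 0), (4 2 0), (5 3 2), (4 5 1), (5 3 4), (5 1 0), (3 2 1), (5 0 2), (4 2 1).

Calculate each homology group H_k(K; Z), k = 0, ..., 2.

Fix the vertex order 0 < 1 < 2 < 3 < 4 < 5 and write every simplex with vertices in increasing order. Then dim K = 2 and the simplices of K are:

  0-simplices (6): [0], [1], [2], [3], [4], [5]
  1-simplices (15): [0,1], [0,2], [0,3], [0,4], [0,5], [1,2], [1,3], [1,4], [1,5], [2,3], [2,4], [2,5], [3,4], [3,5], [4,5]
  2-simplices (10): [0,1,3], [0,1,5], [0,2,4], [0,2,5], [0,3,4], [1,2,3], [1,2,4], [1,4,5], [2,3,5], [3,4,5]

Hence C_0 ≅ Z^6, C_1 ≅ Z^15, C_2 ≅ Z^10.

∂_1: C_1 → C_0 sends each edge [p,q] (with p < q) to q − p. For instance
  ∂[0,4] = [4] − [0].
This gives a 6×15 integer matrix of rank 5; reducing to Smith normal form yields diagonal entries (1,1,1,1,1).

∂_2: C_2 → C_1 maps a triangle to the signed sum of its edges. For instance
  ∂[1,2,3] = [2,3] − [1,3] + [1,2],
  ∂[0,1,3] = [1,3] − [0,3] + [0,1].
This gives a 15×10 integer matrix of rank 10; reducing to Smith normal form yields diagonal entries (1,1,1,1,1,1,1,1,1,2).

Reading off H_k = ker ∂_k / im ∂_{k+1}:

  H_0: rank C_0 − rank ∂_1 = 6 − 5 = 1, and the invariant factors of ∂_1 are all 1, so H_0 ≅ Z.
  H_1: rank ker ∂_1 − rank ∂_2 = (15 − 5) − 10 = 0, and ∂_2 has invariant factor 2 > 1, so H_1 ≅ Z/2.
  H_2: rank ker ∂_2 − rank ∂_3 = (10 − 10) − 0 = 0, and there is no ∂_3, so H_2 ≅ 0.

As a check, the Euler characteristic is 6 − 15 + 10 = 1, which agrees with 1 − 0 + 0 = 1.

H_0 = Z,  H_1 = Z/2,  H_2 = 0.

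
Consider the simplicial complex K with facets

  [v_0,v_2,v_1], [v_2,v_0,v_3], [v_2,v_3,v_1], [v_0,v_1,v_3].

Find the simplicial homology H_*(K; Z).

Order the vertices as v_0 < v_1 < v_2 < v_3. Listing each simplex with vertices in this order, K has dimension 2 with simplices:

  0-simplices (4): [v_0], [v_1], [v_2], [v_3]
  1-simplices (6): [v_0,v_1], [v_0,v_2], [v_0,v_3], [v_1,v_2], [v_1,v_3], [v_2,v_3]
  2-simplices (4): [v_0,v_1,v_2], [v_0,v_1,v_3], [v_0,v_2,v_3], [v_1,v_2,v_3]

Hence C_0 ≅ Z^4, C_1 ≅ Z^6, C_2 ≅ Z^4.

∂_1: C_1 → C_0 is given by ∂[p,q] = [q] − [p]. For instance
  ∂[v_1,v_3] = [v_3] − [v_1].
The resulting 4×6 matrix has rank 3, and its Smith normal form has invariant factors (1,1,1).

The boundary map ∂_2: C_2 → C_1 maps a triangle to the signed sum of its edges. For instance
  ∂[v_0,v_1,v_3] = [v_1,v_3] − [v_0,v_3] + [v_0,v_1],
  ∂[v_0,v_2,v_3] = [v_2,v_3] − [v_0,v_3] + [v_0,v_2].
The 6×4 boundary matrix has rank 3 and Smith normal form diag(1,1,1).

Now H_k = ker ∂_k / im ∂_{k+1}, so:

  H_0: rank C_0 − rank ∂_1 = 4 − 3 = 1, and the invariant factors of ∂_1 are all 1, so H_0 = Z.
  H_1: rank ker ∂_1 − rank ∂_2 = (6 − 3) − 3 = 0, and the invariant factors of ∂_2 are all 1, so H_1 = 0.
  H_2: rank ker ∂_2 − rank ∂_3 = (4 − 3) − 0 = 1, and there is no ∂_3, so H_2 = Z.

As a check, the Euler characteristic is 4 − 6 + 4 = 2, which agrees with 1 − 0 + 1 = 2.
(K is a triangulation of the 2-sphere S^2.)

H_0 ≅ Z,  H_1 = 0,  H_2 ≅ Z.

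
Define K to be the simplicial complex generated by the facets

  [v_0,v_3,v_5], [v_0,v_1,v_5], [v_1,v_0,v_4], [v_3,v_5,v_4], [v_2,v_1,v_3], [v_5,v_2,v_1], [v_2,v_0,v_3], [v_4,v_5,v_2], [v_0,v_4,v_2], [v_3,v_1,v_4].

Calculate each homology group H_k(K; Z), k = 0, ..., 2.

K has 6 vertices, 15 edges, 10 triangles.
rank ∂_0 = 0, rank ∂_1 = 5 ⇒ b_0 = 6 − 0 − 5 = 1; all invariant factors of ∂_1 are 1 so no torsion. So H_0 = Z.
rank ∂_1 = 5, rank ∂_2 = 10 ⇒ b_1 = 15 − 5 − 10 = 0; ∂_2 has invariant factor(s) [2] giving torsion. So H_1 = Z/2Z.
rank ∂_2 = 10, rank ∂_3 = 0 ⇒ b_2 = 10 − 10 − 0 = 0. So H_2 = 0.

H_0 ≅ Z,  H_1 ≅ Z/2Z,  H_2 = 0.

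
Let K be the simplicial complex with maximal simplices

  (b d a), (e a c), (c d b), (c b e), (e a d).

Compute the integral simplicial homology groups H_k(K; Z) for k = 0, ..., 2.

We work with the vertex ordering a < b < c < d < e. The simplices of K, each written with vertices in increasing order, are:

  0-simplices (5): a, b, c, d, e
  1-simplices (10): ab, ac, ad, ae, bc, bd, be, cd, ce, de
  2-simplices (5): abd, ace, ade, bcd, bce

so the chain groups are C_0 ≅ Z^5, C_1 ≅ Z^10, C_2 ≅ Z^5.

∂_1: C_1 → C_0 sends each edge [p,q] (with p < q) to q − p. For instance
  ∂bd = d − b.
As a 5×10 matrix over Z this has rank 4, with invariant factors (1,1,1,1).

Boundary ∂_2: C_2 → C_1 sends each 2-simplex [p,q,r] to [q,r] − [p,r] + [p,q]. For instance
  ∂abd = bd − ad + ab,
  ∂bce = ce − be + bc.
As a 10×5 matrix over Z this has rank 5, with invariant factors (1,1,1,1,1).

From H_k ≅ ker(∂_k) / im(∂_{k+1}) we obtain:

  H_0: rank C_0 − rank ∂_1 = 5 − 4 = 1, and the invariant factors of ∂_1 are all 1, so H_0 = Z.
  H_1: rank ker ∂_1 − rank ∂_2 = (10 − 4) − 5 = 1, and the invariant factors of ∂_2 are all 1, so H_1 = Z.
  H_2: rank ker ∂_2 − rank ∂_3 = (5 − 5) − 0 = 0, and there is no ∂_3, so H_2 = 0.

H_0 ≅ Z,  H_1 ≅ Z,  H_2 = 0.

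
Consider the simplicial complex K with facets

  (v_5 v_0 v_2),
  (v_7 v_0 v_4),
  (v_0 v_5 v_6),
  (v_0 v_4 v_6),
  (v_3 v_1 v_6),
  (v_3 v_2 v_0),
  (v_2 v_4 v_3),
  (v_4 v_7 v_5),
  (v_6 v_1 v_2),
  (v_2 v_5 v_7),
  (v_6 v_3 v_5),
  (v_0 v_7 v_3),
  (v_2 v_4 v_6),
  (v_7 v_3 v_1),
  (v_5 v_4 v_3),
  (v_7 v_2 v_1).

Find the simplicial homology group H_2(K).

We work with the vertex ordering v_0 < v_1 < v_2 < v_3 < v_4 < v_5 < v_6 < v_7. The simplices of K, each written with vertices in increasing order, are:

  0-simplices (8): [v_0], [v_1], [v_2], [v_3], [v_4], [v_5], [v_6], [v_7]
  1-simplices (24): (24 of them)
  2-simplices (16): (16 of them)

Hence C_0 ≅ Z^8, C_1 ≅ Z^24, C_2 ≅ Z^16.

∂_1: C_1 → C_0 is given by ∂[p,q] = [q] − [p]. For instance
  ∂[v_3,v_6] = [v_6] − [v_3].
The resulting 8×24 matrix has rank 7, and its Smith normal form has invariant factors (1,1,1,1,1,1,1).

The boundary map ∂_2: C_2 → C_1 maps a triangle to the signed sum of its edges. For instance
  ∂[v_3,v_4,v_5] = [v_4,v_5] − [v_3,v_5] + [v_3,v_4],
  ∂[v_2,v_4,v_6] = [v_4,v_6] − [v_2,v_6] + [v_2,v_4].
This gives a 24×16 integer matrix of rank 15; reducing to Smith normal form yields diagonal entries (1,1,1,1,1,1,1,1,1,1,1,1,1,1,1).

From H_k ≅ ker(∂_k) / im(∂_{k+1}) we obtain:

  H_2: rank ker ∂_2 − rank ∂_3 = (16 − 15) − 0 = 1, and there is no ∂_3, so H_2 = Z.

H_2 ≅ Z.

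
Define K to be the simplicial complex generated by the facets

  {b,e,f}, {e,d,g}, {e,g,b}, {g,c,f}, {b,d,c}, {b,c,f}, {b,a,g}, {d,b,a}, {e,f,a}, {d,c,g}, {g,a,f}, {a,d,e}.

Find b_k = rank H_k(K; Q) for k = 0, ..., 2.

Take the total order a < b < c < d < e < f < g on the vertex set. Then K (dimension 2) consists of the simplices:

  0-simplices (7): a, b, c, d, e, f, g
  1-simplices (18): ab, ad, ae, af, ag, bc, bd, be, bf, bg, cd, cf, cg, de, dg, ef, eg, fg
  2-simplices (12): abd, abg, ade, aef, afg, bcd, bcf, bef, beg, cdg, cfg, deg

Hence C_0 ≅ Z^7, C_1 ≅ Z^18, C_2 ≅ Z^12.

Boundary ∂_1: C_1 → C_0 sends each edge [p,q] (with p < q) to q − p.
The 7×18 boundary matrix has rank 6 and Smith normal form diag(1,1,1,1,1,1).

∂_2: C_2 → C_1 maps a triangle to the signed sum of its edges. For instance
  ∂cdg = dg − cg + cd,
  ∂abd = bd − ad + ab.
The 18×12 boundary matrix has rank 12 and Smith normal form diag(1,1,1,1,1,1,1,1,1,1,1,2).

From H_k ≅ ker(∂_k) / im(∂_{k+1}) we obtain:

  H_0: rank C_0 − rank ∂_1 = 7 − 6 = 1, and the invariant factors of ∂_1 are all 1, so H_0 = Z.
  H_1: rank ker ∂_1 − rank ∂_2 = (18 − 6) − 12 = 0, and ∂_2 has invariant factor 2 > 1, so H_1 = Z_2.
  H_2: rank ker ∂_2 − rank ∂_3 = (12 − 12) − 0 = 0, and there is no ∂_3, so H_2 = 0.

As a check, the Euler characteristic is 7 − 18 + 12 = 1, which agrees with 1 − 0 + 0 = 1.

Hence the Betti numbers are b_0 = 1, b_1 = 0, b_2 = 0.

b_0 = 1, b_1 = 0, b_2 = 0.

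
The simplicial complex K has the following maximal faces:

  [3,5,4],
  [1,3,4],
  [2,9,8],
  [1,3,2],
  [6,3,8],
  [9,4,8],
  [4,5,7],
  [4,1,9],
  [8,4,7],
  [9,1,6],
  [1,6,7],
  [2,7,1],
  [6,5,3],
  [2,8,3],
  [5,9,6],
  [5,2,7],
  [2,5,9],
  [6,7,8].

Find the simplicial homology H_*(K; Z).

Order the vertices as 1 < 2 < 3 < 4 < 5 < 6 < 7 < 8 < 9. Listing each simplex with vertices in this order, K has dimension 2 with simplices:

  0-simplices (9): [1], [2], [3], [4], [5], [6], [7], [8], [9]
  1-simplices (27): (27 of them)
  2-simplices (18): [1,2,3], [1,2,7], [1,3,4], [1,4,9], [1,6,7], [1,6,9], [2,3,8], [2,5,7], [2,5,9], [2,8,9], [3,4,5], [3,5,6], [3,6,8], [4,5,7], [4,7,8], [4,8,9], [5,6,9], [6,7,8]

giving chain groups C_0 ≅ Z^9, C_1 ≅ Z^27, C_2 ≅ Z^18.

The boundary map ∂_1: C_1 → C_0 sends each edge [p,q] (with p < q) to q − p.
The 9×27 boundary matrix has rank 8 and Smith normal form diag(1,1,1,1,1,1,1,1).

The boundary map ∂_2: C_2 → C_1 acts by ∂[p,q,r] = [q,r] − [p,r] + [p,q]. For instance
  ∂[1,2,7] = [2,7] − [1,7] + [1,2],
  ∂[4,8,9] = [8,9] − [4,9] + [4,8].
This gives a 27×18 integer matrix of rank 17; reducing to Smith normal form yields diagonal entries (1,1,1,1,1,1,1,1,1,1,1,1,1,1,1,1,1).

Reading off H_k = ker ∂_k / im ∂_{k+1}:

  H_0: rank C_0 − rank ∂_1 = 9 − 8 = 1, and the invariant factors of ∂_1 are all 1, so H_0 = Z.
  H_1: rank ker ∂_1 − rank ∂_2 = (27 − 8) − 17 = 2, and the invariant factors of ∂_2 are all 1, so H_1 = Z^2.
  H_2: rank ker ∂_2 − rank ∂_3 = (18 − 17) − 0 = 1, and there is no ∂_3, so H_2 = Z.

H_0 ≅ Z,  H_1 ≅ Z^2,  H_2 ≅ Z.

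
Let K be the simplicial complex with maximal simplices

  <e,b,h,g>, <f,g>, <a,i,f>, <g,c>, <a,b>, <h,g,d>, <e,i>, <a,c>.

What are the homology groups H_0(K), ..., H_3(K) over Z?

We work with the vertex ordering a < b < c < d < e < f < g < h < i. The simplices of K, each written with vertices in increasing order, are:

  0-simplices (9): a, b, c, d, e, f, g, h, i
  1-simplices (16): ab, ac, af, ai, be, bg, bh, cg, dg, dh, eg, eh, ei, fg, fi, gh
  2-simplices (6): afi, beg, beh, bgh, dgh, egh
  3-simplices (1): begh

Hence C_0 ≅ Z^9, C_1 ≅ Z^16, C_2 ≅ Z^6, C_3 ≅ Z^1.

The boundary map ∂_1: C_1 → C_0 is given by ∂[p,q] = [q] − [p].
This gives a 9×16 integer matrix of rank 8; reducing to Smith normal form yields diagonal entries (1,1,1,1,1,1,1,1).

The boundary map ∂_2: C_2 → C_1 maps a triangle to the signed sum of its edges. For instance
  ∂afi = fi − ai + af,
  ∂beg = eg − bg + be.
This gives a 16×6 integer matrix of rank 5; reducing to Smith normal form yields diagonal entries (1,1,1,1,1).

Boundary ∂_3: C_3 → C_2 sends each 3-simplex σ to the alternating sum Σ_i (−1)^i (σ with its i-th vertex removed). For instance
  ∂begh = egh − bgh + beh − beg.
This gives a 6×1 integer matrix of rank 1; reducing to Smith normal form yields diagonal entries (1).

Reading off H_k = ker ∂_k / im ∂_{k+1}:

  H_0: rank C_0 − rank ∂_1 = 9 − 8 = 1, and the invariant factors of ∂_1 are all 1, so H_0 ≅ Z.
  H_1: rank ker ∂_1 − rank ∂_2 = (16 − 8) − 5 = 3, and the invariant factors of ∂_2 are all 1, so H_1 ≅ Z^3.
  H_2: rank ker ∂_2 − rank ∂_3 = (6 − 5) − 1 = 0, and the invariant factors of ∂_3 are all 1, so H_2 ≅ 0.
  H_3: rank ker ∂_3 − rank ∂_4 = (1 − 1) − 0 = 0, and there is no ∂_4, so H_3 ≅ 0.

H_0 ≅ Z,  H_1 ≅ Z^3,  H_2 = 0,  H_3 = 0.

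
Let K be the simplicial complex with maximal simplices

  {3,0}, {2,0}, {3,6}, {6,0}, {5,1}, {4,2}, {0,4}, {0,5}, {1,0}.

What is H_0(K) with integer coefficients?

Take the total order 0 < 1 < 2 < 3 < 4 < 5 < 6 on the vertex set. Then K (dimension 1) consists of the simplices:

  0-simplices (7): [0], [1], [2], [3], [4], [5], [6]
  1-simplices (9): [0,1], [0,2], [0,3], [0,4], [0,5], [0,6], [1,5], [2,4], [3,6]

Hence C_0 ≅ Z^7, C_1 ≅ Z^9.

∂_1: C_1 → C_0 sends each edge [p,q] (with p < q) to q − p.
The resulting 7×9 matrix has rank 6, and its Smith normal form has invariant factors (1,1,1,1,1,1).

Reading off H_k = ker ∂_k / im ∂_{k+1}:

  H_0: rank C_0 − rank ∂_1 = 7 − 6 = 1, and the invariant factors of ∂_1 are all 1, so H_0 ≅ Z.

H_0 = Z.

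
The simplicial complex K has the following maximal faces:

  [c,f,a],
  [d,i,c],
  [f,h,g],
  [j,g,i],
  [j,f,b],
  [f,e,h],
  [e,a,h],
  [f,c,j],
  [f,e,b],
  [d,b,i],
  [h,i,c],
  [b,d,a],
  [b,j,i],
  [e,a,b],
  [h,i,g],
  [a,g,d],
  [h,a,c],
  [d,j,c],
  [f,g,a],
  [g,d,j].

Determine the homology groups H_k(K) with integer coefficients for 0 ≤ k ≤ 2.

Take the total order a < b < c < d < e < f < g < h < i < j on the vertex set. Then K (dimension 2) consists of the simplices:

  0-simplices (10): a, b, c, d, e, f, g, h, i, j
  1-simplices (30): ab, ac, ad, ae, af, ag, ah, bd, be, bf, bi, bj, cd, cf, ch, ci, cj, dg, di, dj, ef, eh, fg, fh, fj, gh, gi, gj, hi, ij
  2-simplices (20): abd, abe, acf, ach, adg, aeh, afg, bdi, bef, bfj, bij, cdi, cdj, cfj, chi, dgj, efh, fgh, ghi, gij

giving chain groups C_0 ≅ Z^10, C_1 ≅ Z^30, C_2 ≅ Z^20.

∂_1: C_1 → C_0 sends each edge [p,q] (with p < q) to q − p. For instance
  ∂ah = h − a.
This gives a 10×30 integer matrix of rank 9; reducing to Smith normal form yields diagonal entries (1,1,1,1,1,1,1,1,1).

Boundary ∂_2: C_2 → C_1 sends each 2-simplex [p,q,r] to [q,r] − [p,r] + [p,q]. For instance
  ∂ghi = hi − gi + gh,
  ∂abd = bd − ad + ab.
As a 30×20 matrix over Z this has rank 20, with invariant factors (1,1,1,1,1,1,1,1,1,1,1,1,1,1,1,1,1,1,1,2).

Computing H_k = (kernel of ∂_k) / (image of ∂_{k+1}):

  H_0: rank C_0 − rank ∂_1 = 10 − 9 = 1, and the invariant factors of ∂_1 are all 1, so H_0 ≅ Z.
  H_1: rank ker ∂_1 − rank ∂_2 = (30 − 9) − 20 = 1, and ∂_2 has invariant factor 2 > 1, so H_1 ≅ Z × Z/2.
  H_2: rank ker ∂_2 − rank ∂_3 = (20 − 20) − 0 = 0, and there is no ∂_3, so H_2 ≅ 0.

As a check, the Euler characteristic is 10 − 30 + 20 = 0, which agrees with 1 − 1 + 0 = 0.
(K is a triangulation of the Klein bottle.)

H_0 ≅ Z,  H_1 ≅ Z × Z/2,  H_2 = 0.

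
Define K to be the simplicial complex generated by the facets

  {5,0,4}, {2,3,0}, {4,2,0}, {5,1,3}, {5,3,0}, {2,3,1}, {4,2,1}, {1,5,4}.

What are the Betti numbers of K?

b_0 = 1, b_1 = 0, b_2 = 1.

We work with the vertex ordering 0 < 1 < 2 < 3 < 4 < 5. The simplices of K, each written with vertices in increasing order, are:

  0-simplices (6): [0], [1], [2], [3], [4], [5]
  1-simplices (12): [0,2], [0,3], [0,4], [0,5], [1,2], [1,3], [1,4], [1,5], [2,3], [2,4], [3,5], [4,5]
  2-simplices (8): [0,2,3], [0,2,4], [0,3,5], [0,4,5], [1,2,3], [1,2,4], [1,3,5], [1,4,5]

so the chain groups are C_0 ≅ Z^6, C_1 ≅ Z^12, C_2 ≅ Z^8.

The boundary map ∂_1: C_1 → C_0 is given by ∂[p,q] = [q] − [p].
As a 6×12 matrix over Z this has rank 5, with invariant factors (1,1,1,1,1).

Boundary ∂_2: C_2 → C_1 maps a triangle to the signed sum of its edges. For instance
  ∂[1,4,5] = [4,5] − [1,5] + [1,4],
  ∂[1,2,3] = [2,3] − [1,3] + [1,2].
The resulting 12×8 matrix has rank 7, and its Smith normal form has invariant factors (1,1,1,1,1,1,1).

Now H_k = ker ∂_k / im ∂_{k+1}, so:

  H_0: rank C_0 − rank ∂_1 = 6 − 5 = 1, and the invariant factors of ∂_1 are all 1, so H_0 ≅ Z.
  H_1: rank ker ∂_1 − rank ∂_2 = (12 − 5) − 7 = 0, and the invariant factors of ∂_2 are all 1, so H_1 ≅ 0.
  H_2: rank ker ∂_2 − rank ∂_3 = (8 − 7) − 0 = 1, and there is no ∂_3, so H_2 ≅ Z.

Hence the Betti numbers are b_0 = 1, b_1 = 0, b_2 = 1.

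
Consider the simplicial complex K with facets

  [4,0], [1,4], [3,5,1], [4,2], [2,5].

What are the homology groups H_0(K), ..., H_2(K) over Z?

H_0 = Z,  H_1 = Z,  H_2 = 0.

Take the total order 0 < 1 < 2 < 3 < 4 < 5 on the vertex set. Then K (dimension 2) consists of the simplices:

  0-simplices (6): [0], [1], [2], [3], [4], [5]
  1-simplices (7): [0,4], [1,3], [1,4], [1,5], [2,4], [2,5], [3,5]
  2-simplices (1): [1,3,5]

so the chain groups are C_0 ≅ Z^6, C_1 ≅ Z^7, C_2 ≅ Z^1.

The boundary map ∂_1: C_1 → C_0 sends each edge [p,q] (with p < q) to q − p.
The resulting 6×7 matrix has rank 5, and its Smith normal form has invariant factors (1,1,1,1,1).

∂_2: C_2 → C_1 maps a triangle to the signed sum of its edges. For instance
  ∂[1,3,5] = [3,5] − [1,5] + [1,3].
The 7×1 boundary matrix has rank 1 and Smith normal form diag(1).

Computing H_k = (kernel of ∂_k) / (image of ∂_{k+1}):

  H_0: rank C_0 − rank ∂_1 = 6 − 5 = 1, and the invariant factors of ∂_1 are all 1, so H_0 ≅ Z.
  H_1: rank ker ∂_1 − rank ∂_2 = (7 − 5) − 1 = 1, and the invariant factors of ∂_2 are all 1, so H_1 ≅ Z.
  H_2: rank ker ∂_2 − rank ∂_3 = (1 − 1) − 0 = 0, and there is no ∂_3, so H_2 ≅ 0.

As a check, the Euler characteristic is 6 − 7 + 1 = 0, which agrees with 1 − 1 + 0 = 0.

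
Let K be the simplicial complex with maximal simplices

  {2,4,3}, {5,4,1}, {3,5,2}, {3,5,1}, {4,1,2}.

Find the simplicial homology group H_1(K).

H_1 ≅ Z.

Take the total order 1 < 2 < 3 < 4 < 5 on the vertex set. Then K (dimension 2) consists of the simplices:

  0-simplices (5): [1], [2], [3], [4], [5]
  1-simplices (10): [1,2], [1,3], [1,4], [1,5], [2,3], [2,4], [2,5], [3,4], [3,5], [4,5]
  2-simplices (5): [1,2,4], [1,3,5], [1,4,5], [2,3,4], [2,3,5]

Hence C_0 ≅ Z^5, C_1 ≅ Z^10, C_2 ≅ Z^5.

∂_1: C_1 → C_0 sends each edge [p,q] (with p < q) to q − p.
The 5×10 boundary matrix has rank 4 and Smith normal form diag(1,1,1,1).

The boundary map ∂_2: C_2 → C_1 sends each 2-simplex [p,q,r] to [q,r] − [p,r] + [p,q]. For instance
  ∂[1,3,5] = [3,5] − [1,5] + [1,3],
  ∂[2,3,5] = [3,5] − [2,5] + [2,3].
As a 10×5 matrix over Z this has rank 5, with invariant factors (1,1,1,1,1).

Reading off H_k = ker ∂_k / im ∂_{k+1}:

  H_1: rank ker ∂_1 − rank ∂_2 = (10 − 4) − 5 = 1, and the invariant factors of ∂_2 are all 1, so H_1 = Z.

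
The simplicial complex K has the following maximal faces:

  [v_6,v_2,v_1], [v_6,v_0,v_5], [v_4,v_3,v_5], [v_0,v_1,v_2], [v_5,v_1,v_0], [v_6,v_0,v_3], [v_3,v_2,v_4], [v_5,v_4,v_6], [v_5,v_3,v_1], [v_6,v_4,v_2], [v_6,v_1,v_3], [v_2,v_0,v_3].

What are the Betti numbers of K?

K has 7 vertices, 18 edges, 12 triangles.
rank ∂_0 = 0, rank ∂_1 = 6 ⇒ b_0 = 7 − 0 − 6 = 1; all invariant factors of ∂_1 are 1 so no torsion. So H_0 ≅ Z.
rank ∂_1 = 6, rank ∂_2 = 12 ⇒ b_1 = 18 − 6 − 12 = 0; ∂_2 has invariant factor(s) [2] giving torsion. So H_1 ≅ Z_2.
rank ∂_2 = 12, rank ∂_3 = 0 ⇒ b_2 = 12 − 12 − 0 = 0. So H_2 ≅ 0.

b_0 = 1, b_1 = 0, b_2 = 0.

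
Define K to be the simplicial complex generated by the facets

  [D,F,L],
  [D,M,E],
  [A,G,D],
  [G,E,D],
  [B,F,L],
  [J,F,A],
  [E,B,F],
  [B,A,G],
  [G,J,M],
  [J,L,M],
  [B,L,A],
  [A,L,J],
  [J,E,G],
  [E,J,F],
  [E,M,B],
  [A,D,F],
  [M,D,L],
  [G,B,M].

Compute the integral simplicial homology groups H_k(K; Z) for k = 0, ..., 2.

Take the total order A < B < D < E < F < G < J < L < M on the vertex set. Then K (dimension 2) consists of the simplices:

  0-simplices (9): A, B, D, E, F, G, J, L, M
  1-simplices (27): AB, AD, AF, AG, AJ, AL, BE, BF, BG, BL, BM, DE, DF, DG, DL, DM, EF, EG, EJ, EM, FJ, FL, GJ, GM, JL, JM, LM
  2-simplices (18): ABG, ABL, ADF, ADG, AFJ, AJL, BEF, BEM, BFL, BGM, DEG, DEM, DFL, DLM, EFJ, EGJ, GJM, JLM

giving chain groups C_0 ≅ Z^9, C_1 ≅ Z^27, C_2 ≅ Z^18.

The boundary map ∂_1: C_1 → C_0 maps an edge to its endpoints' difference, ∂[p,q] = q − p.
The resulting 9×27 matrix has rank 8, and its Smith normal form has invariant factors (1,1,1,1,1,1,1,1).

∂_2: C_2 → C_1 maps a triangle to the signed sum of its edges. For instance
  ∂BFL = FL − BL + BF,
  ∂DEM = EM − DM + DE.
As a 27×18 matrix over Z this has rank 18, with invariant factors (1,1,1,1,1,1,1,1,1,1,1,1,1,1,1,1,1,2).

Now H_k = ker ∂_k / im ∂_{k+1}, so:

  H_0: rank C_0 − rank ∂_1 = 9 − 8 = 1, and the invariant factors of ∂_1 are all 1, so H_0 = Z.
  H_1: rank ker ∂_1 − rank ∂_2 = (27 − 8) − 18 = 1, and ∂_2 has invariant factor 2 > 1, so H_1 = Z ⊕ Z/2Z.
  H_2: rank ker ∂_2 − rank ∂_3 = (18 − 18) − 0 = 0, and there is no ∂_3, so H_2 = 0.

H_0 ≅ Z,  H_1 ≅ Z ⊕ Z/2Z,  H_2 = 0.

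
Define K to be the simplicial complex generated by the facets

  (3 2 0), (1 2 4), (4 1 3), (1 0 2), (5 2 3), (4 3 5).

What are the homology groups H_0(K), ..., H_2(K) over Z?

H_0 ≅ Z,  H_1 ≅ Z,  H_2 = 0.

Order the vertices as 0 < 1 < 2 < 3 < 4 < 5. Listing each simplex with vertices in this order, K has dimension 2 with simplices:

  0-simplices (6): [0], [1], [2], [3], [4], [5]
  1-simplices (12): [0,1], [0,2], [0,3], [1,2], [1,3], [1,4], [2,3], [2,4], [2,5], [3,4], [3,5], [4,5]
  2-simplices (6): [0,1,2], [0,2,3], [1,2,4], [1,3,4], [2,3,5], [3,4,5]

Hence C_0 ≅ Z^6, C_1 ≅ Z^12, C_2 ≅ Z^6.

The boundary map ∂_1: C_1 → C_0 sends each edge [p,q] (with p < q) to q − p.
This gives a 6×12 integer matrix of rank 5; reducing to Smith normal form yields diagonal entries (1,1,1,1,1).

Boundary ∂_2: C_2 → C_1 acts by ∂[p,q,r] = [q,r] − [p,r] + [p,q]. For instance
  ∂[1,2,4] = [2,4] − [1,4] + [1,2],
  ∂[0,1,2] = [1,2] − [0,2] + [0,1].
This gives a 12×6 integer matrix of rank 6; reducing to Smith normal form yields diagonal entries (1,1,1,1,1,1).

Reading off H_k = ker ∂_k / im ∂_{k+1}:

  H_0: rank C_0 − rank ∂_1 = 6 − 5 = 1, and the invariant factors of ∂_1 are all 1, so H_0 ≅ Z.
  H_1: rank ker ∂_1 − rank ∂_2 = (12 − 5) − 6 = 1, and the invariant factors of ∂_2 are all 1, so H_1 ≅ Z.
  H_2: rank ker ∂_2 − rank ∂_3 = (6 − 6) − 0 = 0, and there is no ∂_3, so H_2 ≅ 0.

As a check, the Euler characteristic is 6 − 12 + 6 = 0, which agrees with 1 − 1 + 0 = 0.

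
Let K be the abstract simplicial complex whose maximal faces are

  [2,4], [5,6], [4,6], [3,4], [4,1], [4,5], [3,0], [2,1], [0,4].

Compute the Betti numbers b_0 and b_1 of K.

b_0 = 1, b_1 = 3.

K has 7 vertices, 9 edges.
rank ∂_0 = 0, rank ∂_1 = 6 ⇒ b_0 = 7 − 0 − 6 = 1; all invariant factors of ∂_1 are 1 so no torsion. So H_0 ≅ Z.
rank ∂_1 = 6, rank ∂_2 = 0 ⇒ b_1 = 9 − 6 − 0 = 3. So H_1 ≅ Z^3.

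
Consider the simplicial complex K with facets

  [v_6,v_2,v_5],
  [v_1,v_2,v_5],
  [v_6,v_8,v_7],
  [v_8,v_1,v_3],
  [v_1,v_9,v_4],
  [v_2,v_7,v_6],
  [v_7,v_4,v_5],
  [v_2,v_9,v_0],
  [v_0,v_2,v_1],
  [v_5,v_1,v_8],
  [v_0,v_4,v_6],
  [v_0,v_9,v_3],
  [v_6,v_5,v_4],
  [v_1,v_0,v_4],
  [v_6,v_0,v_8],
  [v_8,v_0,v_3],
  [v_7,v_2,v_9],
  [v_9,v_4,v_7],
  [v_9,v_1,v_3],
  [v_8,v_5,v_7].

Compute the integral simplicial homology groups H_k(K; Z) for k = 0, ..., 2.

H_0 ≅ Z,  H_1 ≅ Z ⊕ Z/2Z,  H_2 = 0.

We work with the vertex ordering v_0 < v_1 < v_2 < v_3 < v_4 < v_5 < v_6 < v_7 < v_8 < v_9. The simplices of K, each written with vertices in increasing order, are:

  0-simplices (10): [v_0], [v_1], [v_2], [v_3], [v_4], [v_5], [v_6], [v_7], [v_8], [v_9]
  1-simplices (30): (30 of them)
  2-simplices (20): (20 of them)

Hence C_0 ≅ Z^10, C_1 ≅ Z^30, C_2 ≅ Z^20.

The boundary map ∂_1: C_1 → C_0 sends each edge [p,q] (with p < q) to q − p.
The resulting 10×30 matrix has rank 9, and its Smith normal form has invariant factors (1,1,1,1,1,1,1,1,1).

The boundary map ∂_2: C_2 → C_1 sends each 2-simplex [p,q,r] to [q,r] − [p,r] + [p,q]. For instance
  ∂[v_0,v_3,v_8] = [v_3,v_8] − [v_0,v_8] + [v_0,v_3],
  ∂[v_2,v_6,v_7] = [v_6,v_7] − [v_2,v_7] + [v_2,v_6].
The 30×20 boundary matrix has rank 20 and Smith normal form diag(1,1,1,1,1,1,1,1,1,1,1,1,1,1,1,1,1,1,1,2).

Computing H_k = (kernel of ∂_k) / (image of ∂_{k+1}):

  H_0: rank C_0 − rank ∂_1 = 10 − 9 = 1, and the invariant factors of ∂_1 are all 1, so H_0 = Z.
  H_1: rank ker ∂_1 − rank ∂_2 = (30 − 9) − 20 = 1, and ∂_2 has invariant factor 2 > 1, so H_1 = Z ⊕ Z/2Z.
  H_2: rank ker ∂_2 − rank ∂_3 = (20 − 20) − 0 = 0, and there is no ∂_3, so H_2 = 0.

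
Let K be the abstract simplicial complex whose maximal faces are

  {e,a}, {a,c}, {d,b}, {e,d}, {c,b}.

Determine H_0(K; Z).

H_0 ≅ Z.

K has 5 vertices, 5 edges.
rank ∂_0 = 0, rank ∂_1 = 4 ⇒ b_0 = 5 − 0 − 4 = 1; all invariant factors of ∂_1 are 1 so no torsion. So H_0 = Z.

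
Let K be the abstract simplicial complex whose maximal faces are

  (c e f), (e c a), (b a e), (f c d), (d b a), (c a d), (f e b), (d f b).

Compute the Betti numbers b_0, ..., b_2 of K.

K has 6 vertices, 12 edges, 8 triangles.
rank ∂_0 = 0, rank ∂_1 = 5 ⇒ b_0 = 6 − 0 − 5 = 1; all invariant factors of ∂_1 are 1 so no torsion. So H_0 ≅ Z.
rank ∂_1 = 5, rank ∂_2 = 7 ⇒ b_1 = 12 − 5 − 7 = 0; all invariant factors of ∂_2 are 1 so no torsion. So H_1 ≅ 0.
rank ∂_2 = 7, rank ∂_3 = 0 ⇒ b_2 = 8 − 7 − 0 = 1. So H_2 ≅ Z.

b_0 = 1, b_1 = 0, b_2 = 1.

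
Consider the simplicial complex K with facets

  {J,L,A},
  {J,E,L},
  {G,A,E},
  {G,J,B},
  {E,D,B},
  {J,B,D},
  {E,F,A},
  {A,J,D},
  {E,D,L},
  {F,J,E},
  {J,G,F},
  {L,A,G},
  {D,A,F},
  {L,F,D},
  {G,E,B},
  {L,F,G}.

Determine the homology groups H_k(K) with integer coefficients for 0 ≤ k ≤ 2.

H_0 = Z,  H_1 = Z^2,  H_2 = Z.

Take the total order A < B < D < E < F < G < J < L on the vertex set. Then K (dimension 2) consists of the simplices:

  0-simplices (8): A, B, D, E, F, G, J, L
  1-simplices (24): AD, AE, AF, AG, AJ, AL, BD, BE, BG, BJ, DE, DF, DJ, DL, EF, EG, EJ, EL, FG, FJ, FL, GJ, GL, JL
  2-simplices (16): ADF, ADJ, AEF, AEG, AGL, AJL, BDE, BDJ, BEG, BGJ, DEL, DFL, EFJ, EJL, FGJ, FGL

so the chain groups are C_0 ≅ Z^8, C_1 ≅ Z^24, C_2 ≅ Z^16.

The boundary map ∂_1: C_1 → C_0 is given by ∂[p,q] = [q] − [p].
The 8×24 boundary matrix has rank 7 and Smith normal form diag(1,1,1,1,1,1,1).

The boundary map ∂_2: C_2 → C_1 maps a triangle to the signed sum of its edges. For instance
  ∂BDJ = DJ − BJ + BD,
  ∂AJL = JL − AL + AJ.
This gives a 24×16 integer matrix of rank 15; reducing to Smith normal form yields diagonal entries (1,1,1,1,1,1,1,1,1,1,1,1,1,1,1).

Computing H_k = (kernel of ∂_k) / (image of ∂_{k+1}):

  H_0: rank C_0 − rank ∂_1 = 8 − 7 = 1, and the invariant factors of ∂_1 are all 1, so H_0 ≅ Z.
  H_1: rank ker ∂_1 − rank ∂_2 = (24 − 7) − 15 = 2, and the invariant factors of ∂_2 are all 1, so H_1 ≅ Z^2.
  H_2: rank ker ∂_2 − rank ∂_3 = (16 − 15) − 0 = 1, and there is no ∂_3, so H_2 ≅ Z.

(K is a triangulation of the torus T^2.)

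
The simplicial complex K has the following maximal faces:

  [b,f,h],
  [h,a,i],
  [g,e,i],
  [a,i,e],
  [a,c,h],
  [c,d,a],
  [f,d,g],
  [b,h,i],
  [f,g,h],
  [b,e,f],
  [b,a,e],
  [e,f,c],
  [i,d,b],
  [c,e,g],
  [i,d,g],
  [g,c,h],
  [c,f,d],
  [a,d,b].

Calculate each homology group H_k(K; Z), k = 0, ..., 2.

H_0 ≅ Z,  H_1 ≅ Z ⊕ Z/2Z,  H_2 = 0.

Fix the vertex order a < b < c < d < e < f < g < h < i and write every simplex with vertices in increasing order. Then dim K = 2 and the simplices of K are:

  0-simplices (9): a, b, c, d, e, f, g, h, i
  1-simplices (27): ab, ac, ad, ae, ah, ai, bd, be, bf, bh, bi, cd, ce, cf, cg, ch, df, dg, di, ef, eg, ei, fg, fh, gh, gi, hi
  2-simplices (18): abd, abe, acd, ach, aei, ahi, bdi, bef, bfh, bhi, cdf, cef, ceg, cgh, dfg, dgi, egi, fgh

Hence C_0 ≅ Z^9, C_1 ≅ Z^27, C_2 ≅ Z^18.

Boundary ∂_1: C_1 → C_0 sends each edge [p,q] (with p < q) to q − p.
This gives a 9×27 integer matrix of rank 8; reducing to Smith normal form yields diagonal entries (1,1,1,1,1,1,1,1).

The boundary map ∂_2: C_2 → C_1 maps a triangle to the signed sum of its edges. For instance
  ∂cef = ef − cf + ce,
  ∂ceg = eg − cg + ce.
As a 27×18 matrix over Z this has rank 18, with invariant factors (1,1,1,1,1,1,1,1,1,1,1,1,1,1,1,1,1,2).

Now H_k = ker ∂_k / im ∂_{k+1}, so:

  H_0: rank C_0 − rank ∂_1 = 9 − 8 = 1, and the invariant factors of ∂_1 are all 1, so H_0 ≅ Z.
  H_1: rank ker ∂_1 − rank ∂_2 = (27 − 8) − 18 = 1, and ∂_2 has invariant factor 2 > 1, so H_1 ≅ Z ⊕ Z/2Z.
  H_2: rank ker ∂_2 − rank ∂_3 = (18 − 18) − 0 = 0, and there is no ∂_3, so H_2 ≅ 0.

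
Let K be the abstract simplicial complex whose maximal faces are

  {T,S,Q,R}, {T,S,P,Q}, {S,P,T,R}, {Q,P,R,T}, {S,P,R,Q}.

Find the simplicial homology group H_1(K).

H_1 ≅ 0.

Fix the vertex order P < Q < R < S < T and write every simplex with vertices in increasing order. Then dim K = 3 and the simplices of K are:

  0-simplices (5): P, Q, R, S, T
  1-simplices (10): PQ, PR, PS, PT, QR, QS, QT, RS, RT, ST
  2-simplices (10): PQR, PQS, PQT, PRS, PRT, PST, QRS, QRT, QST, RST
  3-simplices (5): PQRS, PQRT, PQST, PRST, QRST

giving chain groups C_0 ≅ Z^5, C_1 ≅ Z^10, C_2 ≅ Z^10, C_3 ≅ Z^5.

Boundary ∂_1: C_1 → C_0 sends each edge [p,q] (with p < q) to q − p. For instance
  ∂RT = T − R.
This gives a 5×10 integer matrix of rank 4; reducing to Smith normal form yields diagonal entries (1,1,1,1).

Boundary ∂_2: C_2 → C_1 maps a triangle to the signed sum of its edges. For instance
  ∂QRS = RS − QS + QR,
  ∂PQT = QT − PT + PQ.
The resulting 10×10 matrix has rank 6, and its Smith normal form has invariant factors (1,1,1,1,1,1).

Boundary ∂_3: C_3 → C_2 sends each 3-simplex σ to the alternating sum Σ_i (−1)^i (σ with its i-th vertex removed). For instance
  ∂PQST = QST − PST + PQT − PQS,
  ∂PQRS = QRS − PRS + PQS − PQR.
This gives a 10×5 integer matrix of rank 4; reducing to Smith normal form yields diagonal entries (1,1,1,1).

Reading off H_k = ker ∂_k / im ∂_{k+1}:

  H_1: rank ker ∂_1 − rank ∂_2 = (10 − 4) − 6 = 0, and the invariant factors of ∂_2 are all 1, so H_1 ≅ 0.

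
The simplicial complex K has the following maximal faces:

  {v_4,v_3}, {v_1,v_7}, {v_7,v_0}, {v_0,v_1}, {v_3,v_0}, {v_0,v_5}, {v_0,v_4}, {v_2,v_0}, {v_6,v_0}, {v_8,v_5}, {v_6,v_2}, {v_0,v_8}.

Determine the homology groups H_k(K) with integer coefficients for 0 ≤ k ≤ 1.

H_0 ≅ Z,  H_1 ≅ Z^4.

We work with the vertex ordering v_0 < v_1 < v_2 < v_3 < v_4 < v_5 < v_6 < v_7 < v_8. The simplices of K, each written with vertices in increasing order, are:

  0-simplices (9): [v_0], [v_1], [v_2], [v_3], [v_4], [v_5], [v_6], [v_7], [v_8]
  1-simplices (12): [v_0,v_1], [v_0,v_2], [v_0,v_3], [v_0,v_4], [v_0,v_5], [v_0,v_6], [v_0,v_7], [v_0,v_8], [v_1,v_7], [v_2,v_6], [v_3,v_4], [v_5,v_8]

Hence C_0 ≅ Z^9, C_1 ≅ Z^12.

Boundary ∂_1: C_1 → C_0 sends each edge [p,q] (with p < q) to q − p. For instance
  ∂[v_0,v_6] = [v_6] − [v_0].
The resulting 9×12 matrix has rank 8, and its Smith normal form has invariant factors (1,1,1,1,1,1,1,1).

Reading off H_k = ker ∂_k / im ∂_{k+1}:

  H_0: rank C_0 − rank ∂_1 = 9 − 8 = 1, and the invariant factors of ∂_1 are all 1, so H_0 ≅ Z.
  H_1: rank ker ∂_1 − rank ∂_2 = (12 − 8) − 0 = 4, and there is no ∂_2, so H_1 ≅ Z^4.

As a check, the Euler characteristic is 9 − 12 = -3, which agrees with 1 − 4 = -3.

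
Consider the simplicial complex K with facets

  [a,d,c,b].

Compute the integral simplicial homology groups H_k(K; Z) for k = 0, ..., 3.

We work with the vertex ordering a < b < c < d. The simplices of K, each written with vertices in increasing order, are:

  0-simplices (4): a, b, c, d
  1-simplices (6): ab, ac, ad, bc, bd, cd
  2-simplices (4): abc, abd, acd, bcd
  3-simplices (1): abcd

so the chain groups are C_0 ≅ Z^4, C_1 ≅ Z^6, C_2 ≅ Z^4, C_3 ≅ Z^1.

∂_1: C_1 → C_0 maps an edge to its endpoints' difference, ∂[p,q] = q − p. For instance
  ∂ac = c − a.
As a 4×6 matrix over Z this has rank 3, with invariant factors (1,1,1).

The boundary map ∂_2: C_2 → C_1 sends each 2-simplex [p,q,r] to [q,r] − [p,r] + [p,q]. For instance
  ∂abc = bc − ac + ab,
  ∂abd = bd − ad + ab.
This gives a 6×4 integer matrix of rank 3; reducing to Smith normal form yields diagonal entries (1,1,1).

Boundary ∂_3: C_3 → C_2 sends each 3-simplex σ to the alternating sum Σ_i (−1)^i (σ with its i-th vertex removed). For instance
  ∂abcd = bcd − acd + abd − abc.
The resulting 4×1 matrix has rank 1, and its Smith normal form has invariant factors (1).

From H_k ≅ ker(∂_k) / im(∂_{k+1}) we obtain:

  H_0: rank C_0 − rank ∂_1 = 4 − 3 = 1, and the invariant factors of ∂_1 are all 1, so H_0 = Z.
  H_1: rank ker ∂_1 − rank ∂_2 = (6 − 3) − 3 = 0, and the invariant factors of ∂_2 are all 1, so H_1 = 0.
  H_2: rank ker ∂_2 − rank ∂_3 = (4 − 3) − 1 = 0, and the invariant factors of ∂_3 are all 1, so H_2 = 0.
  H_3: rank ker ∂_3 − rank ∂_4 = (1 − 1) − 0 = 0, and there is no ∂_4, so H_3 = 0.

As a check, the Euler characteristic is 4 − 6 + 4 − 1 = 1, which agrees with 1 − 0 + 0 − 0 = 1.

H_0 = Z,  H_1 = 0,  H_2 = 0,  H_3 = 0.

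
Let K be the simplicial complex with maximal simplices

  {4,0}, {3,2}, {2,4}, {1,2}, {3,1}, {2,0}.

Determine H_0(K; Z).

Order the vertices as 0 < 1 < 2 < 3 < 4. Listing each simplex with vertices in this order, K has dimension 1 with simplices:

  0-simplices (5): [0], [1], [2], [3], [4]
  1-simplices (6): [0,2], [0,4], [1,2], [1,3], [2,3], [2,4]

giving chain groups C_0 ≅ Z^5, C_1 ≅ Z^6.

∂_1: C_1 → C_0 is given by ∂[p,q] = [q] − [p].
As a 5×6 matrix over Z this has rank 4, with invariant factors (1,1,1,1).

From H_k ≅ ker(∂_k) / im(∂_{k+1}) we obtain:

  H_0: rank C_0 − rank ∂_1 = 5 − 4 = 1, and the invariant factors of ∂_1 are all 1, so H_0 = Z.

H_0 ≅ Z.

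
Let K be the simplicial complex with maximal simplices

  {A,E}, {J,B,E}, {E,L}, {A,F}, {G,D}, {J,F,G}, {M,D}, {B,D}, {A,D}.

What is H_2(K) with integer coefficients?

H_2 = 0.

Take the total order A < B < D < E < F < G < J < L < M on the vertex set. Then K (dimension 2) consists of the simplices:

  0-simplices (9): A, B, D, E, F, G, J, L, M
  1-simplices (13): AD, AE, AF, BD, BE, BJ, DG, DM, EJ, EL, FG, FJ, GJ
  2-simplices (2): BEJ, FGJ

giving chain groups C_0 ≅ Z^9, C_1 ≅ Z^13, C_2 ≅ Z^2.

Boundary ∂_1: C_1 → C_0 sends each edge [p,q] (with p < q) to q − p. For instance
  ∂EJ = J − E.
The resulting 9×13 matrix has rank 8, and its Smith normal form has invariant factors (1,1,1,1,1,1,1,1).

∂_2: C_2 → C_1 sends each 2-simplex [p,q,r] to [q,r] − [p,r] + [p,q]. For instance
  ∂BEJ = EJ − BJ + BE,
  ∂FGJ = GJ − FJ + FG.
As a 13×2 matrix over Z this has rank 2, with invariant factors (1,1).

Reading off H_k = ker ∂_k / im ∂_{k+1}:

  H_2: rank ker ∂_2 − rank ∂_3 = (2 − 2) − 0 = 0, and there is no ∂_3, so H_2 = 0.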